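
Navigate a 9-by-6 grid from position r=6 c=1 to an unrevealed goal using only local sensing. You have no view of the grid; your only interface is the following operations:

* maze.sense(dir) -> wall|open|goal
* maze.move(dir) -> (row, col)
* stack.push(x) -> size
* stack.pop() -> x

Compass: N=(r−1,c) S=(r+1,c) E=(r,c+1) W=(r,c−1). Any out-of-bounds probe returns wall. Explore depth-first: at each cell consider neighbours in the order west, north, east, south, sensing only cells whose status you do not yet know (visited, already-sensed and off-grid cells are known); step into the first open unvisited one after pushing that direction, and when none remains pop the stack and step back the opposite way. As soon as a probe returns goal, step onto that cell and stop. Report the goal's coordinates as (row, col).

Action: maze.sense[dir→west]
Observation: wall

Action: maze.sense[dir→north]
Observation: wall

Action: maze.sense[dir→east]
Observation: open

Action: stack.push[x→east]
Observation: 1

Action: maze.move[dir→east]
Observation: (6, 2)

Action: maze.sense[dir→north]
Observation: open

Action: stack.push[x→north]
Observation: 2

Action: maze.move[dir→north]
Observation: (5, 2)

Action: maze.sense[dir→north]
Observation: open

Action: stack.push[x→north]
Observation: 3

Action: maze.move[dir→north]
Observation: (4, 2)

Action: maze.sense[dir→west]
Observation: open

Action: stack.push[x→west]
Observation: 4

Action: maze.move[dir→west]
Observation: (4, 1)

Action: maze.sense[dir→west]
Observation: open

Action: stack.push[x→west]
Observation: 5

Action: maze.move[dir→west]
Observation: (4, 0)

Action: maze.sense[dir→north]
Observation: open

Action: stack.push[x→north]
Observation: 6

Action: maze.move[dir→north]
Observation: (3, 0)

Action: maze.sense[dir→north]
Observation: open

Action: stack.push[x→north]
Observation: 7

Action: maze.move[dir→north]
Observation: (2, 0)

Action: maze.sense[dir→north]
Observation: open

Action: stack.push[x→north]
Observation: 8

Action: maze.move[dir→north]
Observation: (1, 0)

Action: maze.sense[dir→north]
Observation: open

Action: stack.push[x→north]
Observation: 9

Action: maze.move[dir→north]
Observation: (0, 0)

Action: maze.sense[dir→east]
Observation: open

Action: stack.push[x→east]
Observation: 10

Action: maze.move[dir→east]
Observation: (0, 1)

Action: maze.sense[dir→east]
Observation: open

Action: stack.push[x→east]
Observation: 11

Action: maze.move[dir→east]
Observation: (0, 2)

Action: maze.sense[dir→east]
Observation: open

Action: stack.push[x→east]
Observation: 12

Action: maze.move[dir→east]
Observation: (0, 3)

Action: maze.sense[dir→east]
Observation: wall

Action: maze.sense[dir→south]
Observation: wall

Action: stack.pop[]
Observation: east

Action: maze.move[dir→west]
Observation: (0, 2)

Action: maze.sense[dir→south]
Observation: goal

Action: maze.move[dir→south]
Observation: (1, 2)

Answer: (1, 2)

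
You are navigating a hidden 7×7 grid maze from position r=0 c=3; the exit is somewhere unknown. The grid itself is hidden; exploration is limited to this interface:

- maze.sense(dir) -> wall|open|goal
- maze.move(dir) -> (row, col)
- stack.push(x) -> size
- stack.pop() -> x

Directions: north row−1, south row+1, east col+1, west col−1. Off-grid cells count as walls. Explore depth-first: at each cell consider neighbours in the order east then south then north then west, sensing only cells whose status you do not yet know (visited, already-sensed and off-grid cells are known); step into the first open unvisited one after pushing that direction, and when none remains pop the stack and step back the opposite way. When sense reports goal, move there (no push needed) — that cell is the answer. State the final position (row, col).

Next I call maze.sense with dir: east, giving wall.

Now I run maze.sense with dir: south, and observe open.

Invoking stack.push with x: south, and get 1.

I try maze.move with dir: south, yielding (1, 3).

I try maze.sense with dir: east, yielding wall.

I try maze.sense with dir: south, — result: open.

I run stack.push with x: south, which returns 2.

Then maze.move with dir: south, — result: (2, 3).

I call maze.sense with dir: east, and see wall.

I call maze.sense with dir: south, yielding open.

I use stack.push with x: south, and see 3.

I invoke maze.move with dir: south, giving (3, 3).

Calling maze.sense with dir: east, and get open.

I call stack.push with x: east, giving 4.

I call maze.move with dir: east, → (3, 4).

Then maze.sense with dir: east, yielding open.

I run stack.push with x: east, : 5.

Calling maze.move with dir: east, : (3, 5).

Using maze.sense with dir: east, and observe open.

I invoke stack.push with x: east, yielding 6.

Now I run maze.move with dir: east, → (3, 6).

I run maze.sense with dir: south, which returns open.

I use stack.push with x: south, — result: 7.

Invoking maze.move with dir: south, — result: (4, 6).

Then maze.sense with dir: south, giving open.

Calling stack.push with x: south, and observe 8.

Using maze.move with dir: south, and see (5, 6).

Then maze.sense with dir: south, and observe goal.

Now I run maze.move with dir: south, : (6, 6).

Answer: (6, 6)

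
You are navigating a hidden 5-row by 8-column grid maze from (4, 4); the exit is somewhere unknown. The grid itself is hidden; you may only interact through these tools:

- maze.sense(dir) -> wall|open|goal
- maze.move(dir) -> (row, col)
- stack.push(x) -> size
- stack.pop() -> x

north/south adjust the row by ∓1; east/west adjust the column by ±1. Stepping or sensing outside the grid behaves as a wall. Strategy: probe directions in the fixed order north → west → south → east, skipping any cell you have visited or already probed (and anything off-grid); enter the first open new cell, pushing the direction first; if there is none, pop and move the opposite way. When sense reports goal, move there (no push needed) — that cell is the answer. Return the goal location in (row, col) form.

I run maze.sense using dir=north, and get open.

Then stack.push using x=north, and observe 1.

I try maze.move using dir=north, → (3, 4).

I try maze.sense using dir=north, and get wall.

Invoking maze.sense using dir=west, and get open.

Calling stack.push using x=west, giving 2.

Now I run maze.move using dir=west, yielding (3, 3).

Invoking maze.sense using dir=north, giving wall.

Invoking maze.sense using dir=west, giving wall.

I call maze.sense using dir=south, — result: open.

I call stack.push using x=south, giving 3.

Using maze.move using dir=south, → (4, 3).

Then maze.sense using dir=west, — result: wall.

Then stack.pop(), → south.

I invoke maze.move using dir=north, giving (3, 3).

I use stack.pop, and see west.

I run maze.move using dir=east, → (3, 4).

I invoke maze.sense using dir=east, which returns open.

I invoke stack.push using x=east, and see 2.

Then maze.move using dir=east, yielding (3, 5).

I invoke maze.sense using dir=north, yielding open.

Now I run stack.push using x=north, and get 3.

I use maze.move using dir=north, — result: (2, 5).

Then maze.sense using dir=north, and get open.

Then stack.push using x=north, and get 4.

Then maze.move using dir=north, yielding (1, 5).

I invoke maze.sense using dir=north, and see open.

I call stack.push using x=north, — result: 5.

I use maze.move using dir=north, — result: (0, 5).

Calling maze.sense using dir=west, and see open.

I try stack.push using x=west, : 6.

I run maze.move using dir=west, → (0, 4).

Next I call maze.sense using dir=west, — result: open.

Invoking stack.push using x=west, and get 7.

Invoking maze.move using dir=west, and observe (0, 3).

Now I run maze.sense using dir=west, and see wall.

I try maze.sense using dir=south, → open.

Now I run stack.push using x=south, yielding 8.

Calling maze.move using dir=south, which returns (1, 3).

I invoke maze.sense using dir=west, and get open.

I invoke stack.push using x=west, giving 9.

Then maze.move using dir=west, and see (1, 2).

Then maze.sense using dir=west, which returns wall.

I run maze.sense using dir=south, and see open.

Now I run stack.push using x=south, — result: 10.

I try maze.move using dir=south, — result: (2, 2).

Then maze.sense using dir=west, — result: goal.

Calling maze.move using dir=west, which returns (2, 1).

Answer: (2, 1)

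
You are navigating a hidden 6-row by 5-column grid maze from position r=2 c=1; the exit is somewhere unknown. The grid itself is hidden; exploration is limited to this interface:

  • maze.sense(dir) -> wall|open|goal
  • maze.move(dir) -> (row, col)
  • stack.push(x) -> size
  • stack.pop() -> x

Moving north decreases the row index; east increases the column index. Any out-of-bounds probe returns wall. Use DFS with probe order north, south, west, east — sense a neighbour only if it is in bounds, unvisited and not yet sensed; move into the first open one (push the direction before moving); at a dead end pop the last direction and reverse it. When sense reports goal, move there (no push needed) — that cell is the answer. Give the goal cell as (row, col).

Do: maze.sense[dir='north']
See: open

Do: stack.push[x='north']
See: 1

Do: maze.move[dir='north']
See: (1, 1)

Do: maze.sense[dir='north']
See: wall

Do: maze.sense[dir='west']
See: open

Do: stack.push[x='west']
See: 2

Do: maze.move[dir='west']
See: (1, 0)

Do: maze.sense[dir='north']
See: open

Do: stack.push[x='north']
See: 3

Do: maze.move[dir='north']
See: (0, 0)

Do: stack.pop[]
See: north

Do: maze.move[dir='south']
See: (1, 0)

Do: maze.sense[dir='south']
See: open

Do: stack.push[x='south']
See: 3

Do: maze.move[dir='south']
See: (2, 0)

Do: maze.sense[dir='south']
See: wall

Do: stack.pop[]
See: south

Do: maze.move[dir='north']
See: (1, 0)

Do: stack.pop[]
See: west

Do: maze.move[dir='east']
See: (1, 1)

Do: maze.sense[dir='east']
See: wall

Do: stack.pop[]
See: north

Do: maze.move[dir='south']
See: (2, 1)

Do: maze.sense[dir='south']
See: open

Do: stack.push[x='south']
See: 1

Do: maze.move[dir='south']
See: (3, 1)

Do: maze.sense[dir='south']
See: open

Do: stack.push[x='south']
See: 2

Do: maze.move[dir='south']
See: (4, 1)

Do: maze.sense[dir='south']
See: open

Do: stack.push[x='south']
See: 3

Do: maze.move[dir='south']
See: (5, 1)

Do: maze.sense[dir='west']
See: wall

Do: maze.sense[dir='east']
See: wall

Do: stack.pop[]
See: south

Do: maze.move[dir='north']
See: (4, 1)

Do: maze.sense[dir='west']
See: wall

Do: maze.sense[dir='east']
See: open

Do: stack.push[x='east']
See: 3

Do: maze.move[dir='east']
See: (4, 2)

Do: maze.sense[dir='north']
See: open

Do: stack.push[x='north']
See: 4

Do: maze.move[dir='north']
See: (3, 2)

Do: maze.sense[dir='north']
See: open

Do: stack.push[x='north']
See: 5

Do: maze.move[dir='north']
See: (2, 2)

Do: maze.sense[dir='east']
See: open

Do: stack.push[x='east']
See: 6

Do: maze.move[dir='east']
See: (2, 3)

Do: maze.sense[dir='north']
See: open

Do: stack.push[x='north']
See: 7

Do: maze.move[dir='north']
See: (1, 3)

Do: maze.sense[dir='north']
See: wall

Do: maze.sense[dir='east']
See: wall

Do: stack.pop[]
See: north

Do: maze.move[dir='south']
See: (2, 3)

Do: maze.sense[dir='south']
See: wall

Do: maze.sense[dir='east']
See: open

Do: stack.push[x='east']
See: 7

Do: maze.move[dir='east']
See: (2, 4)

Do: maze.sense[dir='south']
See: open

Do: stack.push[x='south']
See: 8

Do: maze.move[dir='south']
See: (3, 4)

Do: maze.sense[dir='south']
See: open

Do: stack.push[x='south']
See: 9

Do: maze.move[dir='south']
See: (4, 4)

Do: maze.sense[dir='south']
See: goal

Do: maze.move[dir='south']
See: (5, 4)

Answer: (5, 4)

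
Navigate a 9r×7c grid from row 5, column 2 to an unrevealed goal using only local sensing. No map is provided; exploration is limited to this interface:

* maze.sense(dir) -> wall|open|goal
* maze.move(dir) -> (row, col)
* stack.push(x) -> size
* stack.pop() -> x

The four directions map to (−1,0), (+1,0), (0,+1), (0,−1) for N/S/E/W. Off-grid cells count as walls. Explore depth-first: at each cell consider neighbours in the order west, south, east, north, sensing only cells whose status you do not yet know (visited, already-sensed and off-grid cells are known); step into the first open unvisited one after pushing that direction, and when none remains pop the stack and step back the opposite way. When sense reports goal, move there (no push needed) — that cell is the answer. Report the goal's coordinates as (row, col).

>> maze.sense(dir: west)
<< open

>> stack.push(x: west)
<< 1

>> maze.move(dir: west)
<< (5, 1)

>> maze.sense(dir: west)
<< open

>> stack.push(x: west)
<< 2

>> maze.move(dir: west)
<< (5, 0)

>> maze.sense(dir: south)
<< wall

>> maze.sense(dir: north)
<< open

>> stack.push(x: north)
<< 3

>> maze.move(dir: north)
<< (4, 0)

>> maze.sense(dir: east)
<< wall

>> maze.sense(dir: north)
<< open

>> stack.push(x: north)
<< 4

>> maze.move(dir: north)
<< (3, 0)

>> maze.sense(dir: east)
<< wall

>> maze.sense(dir: north)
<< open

>> stack.push(x: north)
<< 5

>> maze.move(dir: north)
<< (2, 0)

>> maze.sense(dir: east)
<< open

>> stack.push(x: east)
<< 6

>> maze.move(dir: east)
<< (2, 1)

>> maze.sense(dir: east)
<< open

>> stack.push(x: east)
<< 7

>> maze.move(dir: east)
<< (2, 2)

>> maze.sense(dir: south)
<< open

>> stack.push(x: south)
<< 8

>> maze.move(dir: south)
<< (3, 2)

>> maze.sense(dir: south)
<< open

>> stack.push(x: south)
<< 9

>> maze.move(dir: south)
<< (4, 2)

>> maze.sense(dir: east)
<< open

>> stack.push(x: east)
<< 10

>> maze.move(dir: east)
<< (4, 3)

>> maze.sense(dir: south)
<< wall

>> maze.sense(dir: east)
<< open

>> stack.push(x: east)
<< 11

>> maze.move(dir: east)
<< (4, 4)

>> maze.sense(dir: south)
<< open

>> stack.push(x: south)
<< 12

>> maze.move(dir: south)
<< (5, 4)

>> maze.sense(dir: south)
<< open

>> stack.push(x: south)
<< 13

>> maze.move(dir: south)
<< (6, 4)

>> maze.sense(dir: west)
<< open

>> stack.push(x: west)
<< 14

>> maze.move(dir: west)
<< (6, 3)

>> maze.sense(dir: west)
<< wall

>> maze.sense(dir: south)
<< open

>> stack.push(x: south)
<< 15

>> maze.move(dir: south)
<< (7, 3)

>> maze.sense(dir: west)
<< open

>> stack.push(x: west)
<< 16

>> maze.move(dir: west)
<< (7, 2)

>> maze.sense(dir: west)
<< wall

>> maze.sense(dir: south)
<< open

>> stack.push(x: south)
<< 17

>> maze.move(dir: south)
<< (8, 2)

>> maze.sense(dir: west)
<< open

>> stack.push(x: west)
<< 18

>> maze.move(dir: west)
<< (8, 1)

>> maze.sense(dir: west)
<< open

>> stack.push(x: west)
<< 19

>> maze.move(dir: west)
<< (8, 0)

>> maze.sense(dir: north)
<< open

>> stack.push(x: north)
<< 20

>> maze.move(dir: north)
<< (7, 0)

>> stack.pop()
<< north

>> maze.move(dir: south)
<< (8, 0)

>> stack.pop()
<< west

>> maze.move(dir: east)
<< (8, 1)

>> stack.pop()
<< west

>> maze.move(dir: east)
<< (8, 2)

>> maze.sense(dir: east)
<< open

>> stack.push(x: east)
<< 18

>> maze.move(dir: east)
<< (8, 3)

>> maze.sense(dir: east)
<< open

>> stack.push(x: east)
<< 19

>> maze.move(dir: east)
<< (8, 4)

>> maze.sense(dir: east)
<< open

>> stack.push(x: east)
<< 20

>> maze.move(dir: east)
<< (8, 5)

>> maze.sense(dir: east)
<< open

>> stack.push(x: east)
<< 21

>> maze.move(dir: east)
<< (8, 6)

>> maze.sense(dir: north)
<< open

>> stack.push(x: north)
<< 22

>> maze.move(dir: north)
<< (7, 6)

>> maze.sense(dir: west)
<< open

>> stack.push(x: west)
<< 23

>> maze.move(dir: west)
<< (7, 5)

>> maze.sense(dir: west)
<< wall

>> maze.sense(dir: north)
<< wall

>> stack.pop()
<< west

>> maze.move(dir: east)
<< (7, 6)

>> maze.sense(dir: north)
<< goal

>> maze.move(dir: north)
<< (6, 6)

Answer: (6, 6)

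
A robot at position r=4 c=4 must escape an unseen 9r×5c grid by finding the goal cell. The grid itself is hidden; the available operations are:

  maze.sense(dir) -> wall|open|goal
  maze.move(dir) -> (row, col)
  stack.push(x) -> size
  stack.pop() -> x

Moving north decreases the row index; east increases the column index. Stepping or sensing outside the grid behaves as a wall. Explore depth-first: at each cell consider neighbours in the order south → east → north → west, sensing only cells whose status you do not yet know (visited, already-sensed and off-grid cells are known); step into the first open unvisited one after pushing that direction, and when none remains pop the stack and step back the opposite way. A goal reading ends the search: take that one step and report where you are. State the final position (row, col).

→ maze.sense(south)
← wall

→ maze.sense(north)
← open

→ stack.push(north)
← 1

→ maze.move(north)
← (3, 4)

→ maze.sense(north)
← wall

→ maze.sense(west)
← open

→ stack.push(west)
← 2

→ maze.move(west)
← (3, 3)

→ maze.sense(south)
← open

→ stack.push(south)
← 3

→ maze.move(south)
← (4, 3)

→ maze.sense(south)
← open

→ stack.push(south)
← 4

→ maze.move(south)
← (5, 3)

→ maze.sense(south)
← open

→ stack.push(south)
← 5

→ maze.move(south)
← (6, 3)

→ maze.sense(south)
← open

→ stack.push(south)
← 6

→ maze.move(south)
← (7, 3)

→ maze.sense(south)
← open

→ stack.push(south)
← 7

→ maze.move(south)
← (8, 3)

→ maze.sense(east)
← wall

→ maze.sense(west)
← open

→ stack.push(west)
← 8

→ maze.move(west)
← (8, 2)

→ maze.sense(north)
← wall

→ maze.sense(west)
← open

→ stack.push(west)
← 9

→ maze.move(west)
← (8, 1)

→ maze.sense(north)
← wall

→ maze.sense(west)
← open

→ stack.push(west)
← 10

→ maze.move(west)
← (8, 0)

→ maze.sense(north)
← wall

→ stack.pop()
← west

→ maze.move(east)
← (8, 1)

→ stack.pop()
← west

→ maze.move(east)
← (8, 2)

→ stack.pop()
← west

→ maze.move(east)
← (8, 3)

→ stack.pop()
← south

→ maze.move(north)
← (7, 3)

→ maze.sense(east)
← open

→ stack.push(east)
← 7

→ maze.move(east)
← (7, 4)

→ maze.sense(north)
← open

→ stack.push(north)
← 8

→ maze.move(north)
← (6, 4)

→ stack.pop()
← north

→ maze.move(south)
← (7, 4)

→ stack.pop()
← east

→ maze.move(west)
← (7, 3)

→ stack.pop()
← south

→ maze.move(north)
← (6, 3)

→ maze.sense(west)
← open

→ stack.push(west)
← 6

→ maze.move(west)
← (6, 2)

→ maze.sense(north)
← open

→ stack.push(north)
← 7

→ maze.move(north)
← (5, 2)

→ maze.sense(north)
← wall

→ maze.sense(west)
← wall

→ stack.pop()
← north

→ maze.move(south)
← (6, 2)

→ maze.sense(west)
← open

→ stack.push(west)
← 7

→ maze.move(west)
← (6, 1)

→ maze.sense(west)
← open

→ stack.push(west)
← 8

→ maze.move(west)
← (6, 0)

→ maze.sense(north)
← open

→ stack.push(north)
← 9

→ maze.move(north)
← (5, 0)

→ maze.sense(north)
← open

→ stack.push(north)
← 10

→ maze.move(north)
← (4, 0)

→ maze.sense(east)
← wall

→ maze.sense(north)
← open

→ stack.push(north)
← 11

→ maze.move(north)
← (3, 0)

→ maze.sense(east)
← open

→ stack.push(east)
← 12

→ maze.move(east)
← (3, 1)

→ maze.sense(east)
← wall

→ maze.sense(north)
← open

→ stack.push(north)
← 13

→ maze.move(north)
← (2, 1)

→ maze.sense(east)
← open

→ stack.push(east)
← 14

→ maze.move(east)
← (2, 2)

→ maze.sense(east)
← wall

→ maze.sense(north)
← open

→ stack.push(north)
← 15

→ maze.move(north)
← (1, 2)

→ maze.sense(east)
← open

→ stack.push(east)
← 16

→ maze.move(east)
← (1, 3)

→ maze.sense(east)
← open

→ stack.push(east)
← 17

→ maze.move(east)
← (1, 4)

→ maze.sense(north)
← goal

→ maze.move(north)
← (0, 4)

Answer: (0, 4)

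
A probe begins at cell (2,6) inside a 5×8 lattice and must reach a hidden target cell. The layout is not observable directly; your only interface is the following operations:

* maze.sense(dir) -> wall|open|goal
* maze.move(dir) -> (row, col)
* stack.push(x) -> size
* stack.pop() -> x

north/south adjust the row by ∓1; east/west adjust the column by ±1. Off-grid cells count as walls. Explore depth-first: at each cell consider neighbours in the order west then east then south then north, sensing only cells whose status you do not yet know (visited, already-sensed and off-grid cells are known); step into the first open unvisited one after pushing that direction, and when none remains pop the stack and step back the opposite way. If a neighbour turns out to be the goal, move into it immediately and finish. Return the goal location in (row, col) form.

==> sense(dir→west)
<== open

==> push(x→west)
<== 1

==> move(dir→west)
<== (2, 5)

==> sense(dir→west)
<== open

==> push(x→west)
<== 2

==> move(dir→west)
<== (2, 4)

==> sense(dir→west)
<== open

==> push(x→west)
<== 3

==> move(dir→west)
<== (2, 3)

==> sense(dir→west)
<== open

==> push(x→west)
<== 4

==> move(dir→west)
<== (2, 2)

==> sense(dir→west)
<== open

==> push(x→west)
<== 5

==> move(dir→west)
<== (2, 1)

==> sense(dir→west)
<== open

==> push(x→west)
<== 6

==> move(dir→west)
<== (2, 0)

==> sense(dir→south)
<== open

==> push(x→south)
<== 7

==> move(dir→south)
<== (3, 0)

==> sense(dir→east)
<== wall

==> sense(dir→south)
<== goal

==> move(dir→south)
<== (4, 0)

Answer: (4, 0)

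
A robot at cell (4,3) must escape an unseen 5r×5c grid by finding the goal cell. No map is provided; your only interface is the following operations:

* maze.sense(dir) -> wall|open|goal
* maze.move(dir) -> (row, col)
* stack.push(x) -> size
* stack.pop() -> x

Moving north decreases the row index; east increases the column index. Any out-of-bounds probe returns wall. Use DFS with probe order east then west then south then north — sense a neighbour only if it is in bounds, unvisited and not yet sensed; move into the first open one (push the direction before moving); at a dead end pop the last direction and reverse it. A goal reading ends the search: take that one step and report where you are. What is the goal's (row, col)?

Action: sense[dir=east]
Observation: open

Action: push[x=east]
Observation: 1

Action: move[dir=east]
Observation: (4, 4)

Action: sense[dir=north]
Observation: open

Action: push[x=north]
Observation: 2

Action: move[dir=north]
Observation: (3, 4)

Action: sense[dir=west]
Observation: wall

Action: sense[dir=north]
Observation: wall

Action: pop[]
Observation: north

Action: move[dir=south]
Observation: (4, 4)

Action: pop[]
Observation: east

Action: move[dir=west]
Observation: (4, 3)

Action: sense[dir=west]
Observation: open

Action: push[x=west]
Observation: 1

Action: move[dir=west]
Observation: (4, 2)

Action: sense[dir=west]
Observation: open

Action: push[x=west]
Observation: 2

Action: move[dir=west]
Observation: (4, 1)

Action: sense[dir=west]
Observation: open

Action: push[x=west]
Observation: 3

Action: move[dir=west]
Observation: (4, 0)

Action: sense[dir=north]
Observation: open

Action: push[x=north]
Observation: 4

Action: move[dir=north]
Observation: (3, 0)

Action: sense[dir=east]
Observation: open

Action: push[x=east]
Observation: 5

Action: move[dir=east]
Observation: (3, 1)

Action: sense[dir=east]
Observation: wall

Action: sense[dir=north]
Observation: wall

Action: pop[]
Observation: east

Action: move[dir=west]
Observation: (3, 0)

Action: sense[dir=north]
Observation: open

Action: push[x=north]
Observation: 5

Action: move[dir=north]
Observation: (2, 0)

Action: sense[dir=north]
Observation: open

Action: push[x=north]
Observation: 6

Action: move[dir=north]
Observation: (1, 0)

Action: sense[dir=east]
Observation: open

Action: push[x=east]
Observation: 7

Action: move[dir=east]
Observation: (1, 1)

Action: sense[dir=east]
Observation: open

Action: push[x=east]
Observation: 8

Action: move[dir=east]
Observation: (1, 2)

Action: sense[dir=east]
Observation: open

Action: push[x=east]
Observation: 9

Action: move[dir=east]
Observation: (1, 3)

Action: sense[dir=east]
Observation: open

Action: push[x=east]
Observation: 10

Action: move[dir=east]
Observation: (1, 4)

Action: sense[dir=north]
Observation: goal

Action: move[dir=north]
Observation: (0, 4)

Answer: (0, 4)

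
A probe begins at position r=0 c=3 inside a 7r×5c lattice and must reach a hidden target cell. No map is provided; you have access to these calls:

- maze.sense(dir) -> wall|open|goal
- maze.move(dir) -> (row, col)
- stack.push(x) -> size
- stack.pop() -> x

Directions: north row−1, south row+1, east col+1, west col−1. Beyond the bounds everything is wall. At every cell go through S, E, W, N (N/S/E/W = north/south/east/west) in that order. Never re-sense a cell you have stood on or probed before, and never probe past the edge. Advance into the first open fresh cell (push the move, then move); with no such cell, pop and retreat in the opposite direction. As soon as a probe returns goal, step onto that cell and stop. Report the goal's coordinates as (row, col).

→ maze.sense(south)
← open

→ stack.push(south)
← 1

→ maze.move(south)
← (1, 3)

→ maze.sense(south)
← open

→ stack.push(south)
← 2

→ maze.move(south)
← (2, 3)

→ maze.sense(south)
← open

→ stack.push(south)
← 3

→ maze.move(south)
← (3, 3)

→ maze.sense(south)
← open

→ stack.push(south)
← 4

→ maze.move(south)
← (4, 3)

→ maze.sense(south)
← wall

→ maze.sense(east)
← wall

→ maze.sense(west)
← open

→ stack.push(west)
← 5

→ maze.move(west)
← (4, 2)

→ maze.sense(south)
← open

→ stack.push(south)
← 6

→ maze.move(south)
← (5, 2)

→ maze.sense(south)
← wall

→ maze.sense(west)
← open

→ stack.push(west)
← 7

→ maze.move(west)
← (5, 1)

→ maze.sense(south)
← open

→ stack.push(south)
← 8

→ maze.move(south)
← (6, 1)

→ maze.sense(west)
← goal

→ maze.move(west)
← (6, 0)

Answer: (6, 0)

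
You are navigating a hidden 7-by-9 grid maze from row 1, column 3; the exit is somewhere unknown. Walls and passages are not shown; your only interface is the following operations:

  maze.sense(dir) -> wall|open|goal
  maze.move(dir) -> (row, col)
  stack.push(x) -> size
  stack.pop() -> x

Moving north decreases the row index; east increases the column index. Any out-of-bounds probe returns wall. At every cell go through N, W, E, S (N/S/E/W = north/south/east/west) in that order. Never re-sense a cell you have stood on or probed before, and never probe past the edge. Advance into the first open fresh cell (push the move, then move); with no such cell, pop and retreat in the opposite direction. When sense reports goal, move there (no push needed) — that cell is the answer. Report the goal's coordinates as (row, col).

# 1. sense(dir=north) ~> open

# 2. push(x=north) ~> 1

# 3. move(dir=north) ~> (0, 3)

# 4. sense(dir=west) ~> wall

# 5. sense(dir=east) ~> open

# 6. push(x=east) ~> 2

# 7. move(dir=east) ~> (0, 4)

# 8. sense(dir=east) ~> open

# 9. push(x=east) ~> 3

# 10. move(dir=east) ~> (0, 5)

# 11. sense(dir=east) ~> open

# 12. push(x=east) ~> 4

# 13. move(dir=east) ~> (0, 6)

# 14. sense(dir=east) ~> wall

# 15. sense(dir=south) ~> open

# 16. push(x=south) ~> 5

# 17. move(dir=south) ~> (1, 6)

# 18. sense(dir=west) ~> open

# 19. push(x=west) ~> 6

# 20. move(dir=west) ~> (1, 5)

# 21. sense(dir=west) ~> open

# 22. push(x=west) ~> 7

# 23. move(dir=west) ~> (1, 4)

# 24. sense(dir=south) ~> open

# 25. push(x=south) ~> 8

# 26. move(dir=south) ~> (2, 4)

# 27. sense(dir=west) ~> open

# 28. push(x=west) ~> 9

# 29. move(dir=west) ~> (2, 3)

# 30. sense(dir=west) ~> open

# 31. push(x=west) ~> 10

# 32. move(dir=west) ~> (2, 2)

# 33. sense(dir=north) ~> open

# 34. push(x=north) ~> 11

# 35. move(dir=north) ~> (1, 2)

# 36. sense(dir=west) ~> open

# 37. push(x=west) ~> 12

# 38. move(dir=west) ~> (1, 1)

# 39. sense(dir=north) ~> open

# 40. push(x=north) ~> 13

# 41. move(dir=north) ~> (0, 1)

# 42. sense(dir=west) ~> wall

# 43. pop() ~> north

# 44. move(dir=south) ~> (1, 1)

# 45. sense(dir=west) ~> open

# 46. push(x=west) ~> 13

# 47. move(dir=west) ~> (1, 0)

# 48. sense(dir=south) ~> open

# 49. push(x=south) ~> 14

# 50. move(dir=south) ~> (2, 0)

# 51. sense(dir=east) ~> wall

# 52. sense(dir=south) ~> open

# 53. push(x=south) ~> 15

# 54. move(dir=south) ~> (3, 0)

# 55. sense(dir=east) ~> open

# 56. push(x=east) ~> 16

# 57. move(dir=east) ~> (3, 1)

# 58. sense(dir=east) ~> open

# 59. push(x=east) ~> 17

# 60. move(dir=east) ~> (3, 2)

# 61. sense(dir=east) ~> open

# 62. push(x=east) ~> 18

# 63. move(dir=east) ~> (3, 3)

# 64. sense(dir=east) ~> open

# 65. push(x=east) ~> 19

# 66. move(dir=east) ~> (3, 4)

# 67. sense(dir=east) ~> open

# 68. push(x=east) ~> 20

# 69. move(dir=east) ~> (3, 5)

# 70. sense(dir=north) ~> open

# 71. push(x=north) ~> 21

# 72. move(dir=north) ~> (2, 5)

# 73. sense(dir=east) ~> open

# 74. push(x=east) ~> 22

# 75. move(dir=east) ~> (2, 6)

# 76. sense(dir=east) ~> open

# 77. push(x=east) ~> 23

# 78. move(dir=east) ~> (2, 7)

# 79. sense(dir=north) ~> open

# 80. push(x=north) ~> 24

# 81. move(dir=north) ~> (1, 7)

# 82. sense(dir=east) ~> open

# 83. push(x=east) ~> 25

# 84. move(dir=east) ~> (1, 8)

# 85. sense(dir=north) ~> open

# 86. push(x=north) ~> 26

# 87. move(dir=north) ~> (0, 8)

# 88. pop() ~> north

# 89. move(dir=south) ~> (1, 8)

# 90. sense(dir=south) ~> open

# 91. push(x=south) ~> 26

# 92. move(dir=south) ~> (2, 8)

# 93. sense(dir=south) ~> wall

# 94. pop() ~> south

# 95. move(dir=north) ~> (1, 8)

# 96. pop() ~> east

# 97. move(dir=west) ~> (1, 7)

# 98. pop() ~> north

# 99. move(dir=south) ~> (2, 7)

# 100. sense(dir=south) ~> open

# 101. push(x=south) ~> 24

# 102. move(dir=south) ~> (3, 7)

# 103. sense(dir=west) ~> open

# 104. push(x=west) ~> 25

# 105. move(dir=west) ~> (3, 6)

# 106. sense(dir=south) ~> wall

# 107. pop() ~> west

# 108. move(dir=east) ~> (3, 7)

# 109. sense(dir=south) ~> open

# 110. push(x=south) ~> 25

# 111. move(dir=south) ~> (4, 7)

# 112. sense(dir=east) ~> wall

# 113. sense(dir=south) ~> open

# 114. push(x=south) ~> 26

# 115. move(dir=south) ~> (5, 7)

# 116. sense(dir=west) ~> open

# 117. push(x=west) ~> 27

# 118. move(dir=west) ~> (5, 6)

# 119. sense(dir=west) ~> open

# 120. push(x=west) ~> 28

# 121. move(dir=west) ~> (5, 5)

# 122. sense(dir=north) ~> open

# 123. push(x=north) ~> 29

# 124. move(dir=north) ~> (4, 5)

# 125. sense(dir=west) ~> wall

# 126. pop() ~> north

# 127. move(dir=south) ~> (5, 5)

# 128. sense(dir=west) ~> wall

# 129. sense(dir=south) ~> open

# 130. push(x=south) ~> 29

# 131. move(dir=south) ~> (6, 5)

# 132. sense(dir=west) ~> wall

# 133. sense(dir=east) ~> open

# 134. push(x=east) ~> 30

# 135. move(dir=east) ~> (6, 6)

# 136. sense(dir=east) ~> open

# 137. push(x=east) ~> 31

# 138. move(dir=east) ~> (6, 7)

# 139. sense(dir=east) ~> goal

# 140. move(dir=east) ~> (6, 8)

Answer: (6, 8)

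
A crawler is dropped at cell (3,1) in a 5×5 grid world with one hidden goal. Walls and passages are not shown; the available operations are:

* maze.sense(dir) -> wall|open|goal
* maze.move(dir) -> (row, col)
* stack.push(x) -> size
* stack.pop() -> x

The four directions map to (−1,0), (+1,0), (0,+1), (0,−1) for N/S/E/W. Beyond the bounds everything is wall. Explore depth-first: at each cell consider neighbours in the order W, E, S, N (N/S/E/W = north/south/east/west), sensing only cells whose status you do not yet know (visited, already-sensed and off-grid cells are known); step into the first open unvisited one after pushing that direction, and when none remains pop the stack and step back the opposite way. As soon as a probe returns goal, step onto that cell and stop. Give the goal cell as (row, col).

-> maze.sense(dir='west')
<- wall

-> maze.sense(dir='east')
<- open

-> stack.push(x='east')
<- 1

-> maze.move(dir='east')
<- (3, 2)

-> maze.sense(dir='east')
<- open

-> stack.push(x='east')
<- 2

-> maze.move(dir='east')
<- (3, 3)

-> maze.sense(dir='east')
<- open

-> stack.push(x='east')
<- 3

-> maze.move(dir='east')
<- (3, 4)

-> maze.sense(dir='south')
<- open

-> stack.push(x='south')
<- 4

-> maze.move(dir='south')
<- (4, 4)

-> maze.sense(dir='west')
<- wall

-> stack.pop()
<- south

-> maze.move(dir='north')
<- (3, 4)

-> maze.sense(dir='north')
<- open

-> stack.push(x='north')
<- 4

-> maze.move(dir='north')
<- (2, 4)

-> maze.sense(dir='west')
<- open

-> stack.push(x='west')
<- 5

-> maze.move(dir='west')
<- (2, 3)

-> maze.sense(dir='west')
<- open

-> stack.push(x='west')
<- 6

-> maze.move(dir='west')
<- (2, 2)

-> maze.sense(dir='west')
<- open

-> stack.push(x='west')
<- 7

-> maze.move(dir='west')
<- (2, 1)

-> maze.sense(dir='west')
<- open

-> stack.push(x='west')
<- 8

-> maze.move(dir='west')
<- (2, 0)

-> maze.sense(dir='north')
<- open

-> stack.push(x='north')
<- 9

-> maze.move(dir='north')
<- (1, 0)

-> maze.sense(dir='east')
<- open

-> stack.push(x='east')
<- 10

-> maze.move(dir='east')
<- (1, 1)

-> maze.sense(dir='east')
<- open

-> stack.push(x='east')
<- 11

-> maze.move(dir='east')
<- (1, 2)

-> maze.sense(dir='east')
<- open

-> stack.push(x='east')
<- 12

-> maze.move(dir='east')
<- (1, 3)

-> maze.sense(dir='east')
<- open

-> stack.push(x='east')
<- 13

-> maze.move(dir='east')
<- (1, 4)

-> maze.sense(dir='north')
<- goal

-> maze.move(dir='north')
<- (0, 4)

Answer: (0, 4)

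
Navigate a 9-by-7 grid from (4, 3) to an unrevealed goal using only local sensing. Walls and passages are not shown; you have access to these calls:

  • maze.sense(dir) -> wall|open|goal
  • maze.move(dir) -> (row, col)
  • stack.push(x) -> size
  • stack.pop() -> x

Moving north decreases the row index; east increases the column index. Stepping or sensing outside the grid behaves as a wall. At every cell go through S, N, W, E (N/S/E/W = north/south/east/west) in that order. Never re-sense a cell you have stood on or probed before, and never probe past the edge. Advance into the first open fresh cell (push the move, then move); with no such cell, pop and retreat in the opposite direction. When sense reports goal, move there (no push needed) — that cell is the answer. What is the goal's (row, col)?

Act: maze.sense[dir='south']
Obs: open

Act: stack.push[x='south']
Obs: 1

Act: maze.move[dir='south']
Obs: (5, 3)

Act: maze.sense[dir='south']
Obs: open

Act: stack.push[x='south']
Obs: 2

Act: maze.move[dir='south']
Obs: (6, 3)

Act: maze.sense[dir='south']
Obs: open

Act: stack.push[x='south']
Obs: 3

Act: maze.move[dir='south']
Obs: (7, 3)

Act: maze.sense[dir='south']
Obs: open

Act: stack.push[x='south']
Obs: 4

Act: maze.move[dir='south']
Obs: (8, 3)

Act: maze.sense[dir='west']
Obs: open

Act: stack.push[x='west']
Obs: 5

Act: maze.move[dir='west']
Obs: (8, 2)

Act: maze.sense[dir='north']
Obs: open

Act: stack.push[x='north']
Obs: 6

Act: maze.move[dir='north']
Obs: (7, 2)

Act: maze.sense[dir='north']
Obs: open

Act: stack.push[x='north']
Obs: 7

Act: maze.move[dir='north']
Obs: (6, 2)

Act: maze.sense[dir='north']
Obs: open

Act: stack.push[x='north']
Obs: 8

Act: maze.move[dir='north']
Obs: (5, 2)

Act: maze.sense[dir='north']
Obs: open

Act: stack.push[x='north']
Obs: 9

Act: maze.move[dir='north']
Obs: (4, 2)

Act: maze.sense[dir='north']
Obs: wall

Act: maze.sense[dir='west']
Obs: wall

Act: stack.pop[]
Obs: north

Act: maze.move[dir='south']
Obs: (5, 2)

Act: maze.sense[dir='west']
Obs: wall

Act: stack.pop[]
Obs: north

Act: maze.move[dir='south']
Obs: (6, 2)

Act: maze.sense[dir='west']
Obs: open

Act: stack.push[x='west']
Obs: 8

Act: maze.move[dir='west']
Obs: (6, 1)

Act: maze.sense[dir='south']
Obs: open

Act: stack.push[x='south']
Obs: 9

Act: maze.move[dir='south']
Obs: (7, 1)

Act: maze.sense[dir='south']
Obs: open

Act: stack.push[x='south']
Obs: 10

Act: maze.move[dir='south']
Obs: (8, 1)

Act: maze.sense[dir='west']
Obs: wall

Act: stack.pop[]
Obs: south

Act: maze.move[dir='north']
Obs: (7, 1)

Act: maze.sense[dir='west']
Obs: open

Act: stack.push[x='west']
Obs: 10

Act: maze.move[dir='west']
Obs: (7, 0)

Act: maze.sense[dir='north']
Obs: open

Act: stack.push[x='north']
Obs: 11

Act: maze.move[dir='north']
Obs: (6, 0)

Act: maze.sense[dir='north']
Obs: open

Act: stack.push[x='north']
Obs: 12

Act: maze.move[dir='north']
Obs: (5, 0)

Act: maze.sense[dir='north']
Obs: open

Act: stack.push[x='north']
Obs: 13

Act: maze.move[dir='north']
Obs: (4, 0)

Act: maze.sense[dir='north']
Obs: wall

Act: stack.pop[]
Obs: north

Act: maze.move[dir='south']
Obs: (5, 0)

Act: stack.pop[]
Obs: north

Act: maze.move[dir='south']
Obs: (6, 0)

Act: stack.pop[]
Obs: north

Act: maze.move[dir='south']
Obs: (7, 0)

Act: stack.pop[]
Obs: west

Act: maze.move[dir='east']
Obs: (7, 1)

Act: stack.pop[]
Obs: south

Act: maze.move[dir='north']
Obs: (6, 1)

Act: stack.pop[]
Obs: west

Act: maze.move[dir='east']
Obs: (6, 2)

Act: stack.pop[]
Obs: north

Act: maze.move[dir='south']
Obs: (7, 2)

Act: stack.pop[]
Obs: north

Act: maze.move[dir='south']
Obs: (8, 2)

Act: stack.pop[]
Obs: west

Act: maze.move[dir='east']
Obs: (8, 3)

Act: maze.sense[dir='east']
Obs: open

Act: stack.push[x='east']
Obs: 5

Act: maze.move[dir='east']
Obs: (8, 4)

Act: maze.sense[dir='north']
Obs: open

Act: stack.push[x='north']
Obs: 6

Act: maze.move[dir='north']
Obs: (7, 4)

Act: maze.sense[dir='north']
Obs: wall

Act: maze.sense[dir='east']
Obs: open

Act: stack.push[x='east']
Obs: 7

Act: maze.move[dir='east']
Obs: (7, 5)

Act: maze.sense[dir='south']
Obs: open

Act: stack.push[x='south']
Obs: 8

Act: maze.move[dir='south']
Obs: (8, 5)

Act: maze.sense[dir='east']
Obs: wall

Act: stack.pop[]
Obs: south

Act: maze.move[dir='north']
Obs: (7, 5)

Act: maze.sense[dir='north']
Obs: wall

Act: maze.sense[dir='east']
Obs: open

Act: stack.push[x='east']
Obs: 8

Act: maze.move[dir='east']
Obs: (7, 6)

Act: maze.sense[dir='north']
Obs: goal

Act: maze.move[dir='north']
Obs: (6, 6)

Answer: (6, 6)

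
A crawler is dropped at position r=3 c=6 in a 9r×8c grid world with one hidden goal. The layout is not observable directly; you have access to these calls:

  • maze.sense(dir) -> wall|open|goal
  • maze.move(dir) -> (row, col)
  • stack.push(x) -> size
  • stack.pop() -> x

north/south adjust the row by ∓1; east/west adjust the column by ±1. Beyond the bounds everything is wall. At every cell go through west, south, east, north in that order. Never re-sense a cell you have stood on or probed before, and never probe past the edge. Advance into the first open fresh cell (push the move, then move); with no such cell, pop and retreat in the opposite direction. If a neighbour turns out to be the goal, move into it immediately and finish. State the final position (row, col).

Now I run sense using dir→west, giving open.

I try push using x→west, : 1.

Now I run move using dir→west, and see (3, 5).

Invoking sense using dir→west, — result: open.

I use push using x→west, → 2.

I use move using dir→west, which returns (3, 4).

I use sense using dir→west, → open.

I try push using x→west, which returns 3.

Then move using dir→west, and observe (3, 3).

Calling sense using dir→west, giving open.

Now I run push using x→west, → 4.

I run move using dir→west, — result: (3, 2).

Now I run sense using dir→west, : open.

Then push using x→west, and see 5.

I run move using dir→west, which returns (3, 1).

Invoking sense using dir→west, → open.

Now I run push using x→west, and observe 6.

Invoking move using dir→west, and observe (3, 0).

Using sense using dir→south, and see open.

I run push using x→south, giving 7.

Now I run move using dir→south, giving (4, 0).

Using sense using dir→south, which returns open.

I invoke push using x→south, and observe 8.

Calling move using dir→south, — result: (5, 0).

Then sense using dir→south, and get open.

I run push using x→south, : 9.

I use move using dir→south, yielding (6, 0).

Calling sense using dir→south, → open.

Next I call push using x→south, and get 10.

I call move using dir→south, and get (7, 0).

I invoke sense using dir→south, which returns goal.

I call move using dir→south, which returns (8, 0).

Answer: (8, 0)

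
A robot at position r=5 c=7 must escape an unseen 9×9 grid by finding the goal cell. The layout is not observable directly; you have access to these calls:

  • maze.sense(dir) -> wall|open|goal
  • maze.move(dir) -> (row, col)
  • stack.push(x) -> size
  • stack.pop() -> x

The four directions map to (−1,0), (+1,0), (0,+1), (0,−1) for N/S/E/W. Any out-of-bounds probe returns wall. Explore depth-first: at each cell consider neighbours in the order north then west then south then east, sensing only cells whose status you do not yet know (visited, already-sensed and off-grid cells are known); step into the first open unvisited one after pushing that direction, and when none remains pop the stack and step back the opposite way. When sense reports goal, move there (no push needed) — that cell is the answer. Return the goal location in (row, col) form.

Do: sense[dir→north]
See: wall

Do: sense[dir→west]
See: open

Do: push[x→west]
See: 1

Do: move[dir→west]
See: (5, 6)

Do: sense[dir→north]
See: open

Do: push[x→north]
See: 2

Do: move[dir→north]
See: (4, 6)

Do: sense[dir→north]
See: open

Do: push[x→north]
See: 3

Do: move[dir→north]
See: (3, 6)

Do: sense[dir→north]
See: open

Do: push[x→north]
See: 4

Do: move[dir→north]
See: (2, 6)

Do: sense[dir→north]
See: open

Do: push[x→north]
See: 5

Do: move[dir→north]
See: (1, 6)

Do: sense[dir→north]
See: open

Do: push[x→north]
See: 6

Do: move[dir→north]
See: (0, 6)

Do: sense[dir→west]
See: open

Do: push[x→west]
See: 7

Do: move[dir→west]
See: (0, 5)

Do: sense[dir→west]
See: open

Do: push[x→west]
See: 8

Do: move[dir→west]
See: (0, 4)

Do: sense[dir→west]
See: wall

Do: sense[dir→south]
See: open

Do: push[x→south]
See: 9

Do: move[dir→south]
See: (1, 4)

Do: sense[dir→west]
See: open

Do: push[x→west]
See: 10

Do: move[dir→west]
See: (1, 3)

Do: sense[dir→west]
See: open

Do: push[x→west]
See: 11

Do: move[dir→west]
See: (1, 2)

Do: sense[dir→north]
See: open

Do: push[x→north]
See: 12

Do: move[dir→north]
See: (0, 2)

Do: sense[dir→west]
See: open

Do: push[x→west]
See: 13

Do: move[dir→west]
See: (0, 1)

Do: sense[dir→west]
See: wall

Do: sense[dir→south]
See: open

Do: push[x→south]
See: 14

Do: move[dir→south]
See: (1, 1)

Do: sense[dir→west]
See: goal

Do: move[dir→west]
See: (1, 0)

Answer: (1, 0)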